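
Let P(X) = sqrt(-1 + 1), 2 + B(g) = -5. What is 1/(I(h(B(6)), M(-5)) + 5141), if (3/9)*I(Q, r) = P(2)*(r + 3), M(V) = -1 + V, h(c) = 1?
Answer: 1/5141 ≈ 0.00019451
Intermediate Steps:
B(g) = -7 (B(g) = -2 - 5 = -7)
P(X) = 0 (P(X) = sqrt(0) = 0)
I(Q, r) = 0 (I(Q, r) = 3*(0*(r + 3)) = 3*(0*(3 + r)) = 3*0 = 0)
1/(I(h(B(6)), M(-5)) + 5141) = 1/(0 + 5141) = 1/5141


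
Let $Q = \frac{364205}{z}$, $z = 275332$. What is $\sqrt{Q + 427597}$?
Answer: $\frac{\sqrt{8103812436485697}}{137666} \approx 653.91$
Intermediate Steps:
$Q = \frac{364205}{275332} \approx 1.3228$
$\sqrt{Q + 427597} = \sqrt{\frac{364205}{275332} + 427597} = \sqrt{\frac{117731501409}{275332}} = \frac{\sqrt{8103812436485697}}{137666}$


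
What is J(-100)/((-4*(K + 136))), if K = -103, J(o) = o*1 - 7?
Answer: 107/132 ≈ 0.81061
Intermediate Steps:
J(o) = -7 + o (J(o) = o - 7 = -7 + o)
J(-100)/((-4*(K + 136))) = (-7 - 100)/((-4*(-103 + 136))) = -107/((-4*33)) = -107/(-132) = -107*(-1/132) = 107/132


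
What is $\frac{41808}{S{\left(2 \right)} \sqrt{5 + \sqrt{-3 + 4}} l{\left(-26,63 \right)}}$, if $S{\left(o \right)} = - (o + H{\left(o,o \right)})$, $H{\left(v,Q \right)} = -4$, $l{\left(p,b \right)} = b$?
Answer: $\frac{3484 \sqrt{6}}{63} \approx 135.46$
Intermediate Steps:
$S{\left(o \right)} = 4 - o$ ($S{\left(o \right)} = - (o - 4) = - (-4 + o) = 4 - o$)
$\frac{41808}{S{\left(2 \right)} \sqrt{5 + \sqrt{-3 + 4}} l{\left(-26,63 \right)}} = \frac{41808}{\left(4 - 2\right) \sqrt{5 + \sqrt{-3 + 4}} \cdot 63} = \frac{41808}{\left(4 - 2\right) \sqrt{5 + \sqrt{1}} \cdot 63} = \frac{41808}{2 \sqrt{5 + 1} \cdot 63} = \frac{41808}{2 \sqrt{6} \cdot 63} = \frac{41808}{126 \sqrt{6}} = 41808 \frac{\sqrt{6}}{756} = \frac{3484 \sqrt{6}}{63}$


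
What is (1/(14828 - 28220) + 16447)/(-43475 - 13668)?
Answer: -220258223/765259056 ≈ -0.28782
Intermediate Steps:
(1/(14828 - 28220) + 16447)/(-43475 - 13668) = (1/(-13392) + 16447)/(-57143) = (-1/13392 + 16447)*(-1/57143) = (220258223/13392)*(-1/57143) = -220258223/765259056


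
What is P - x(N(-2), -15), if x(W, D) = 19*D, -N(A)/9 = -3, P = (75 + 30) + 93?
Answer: 483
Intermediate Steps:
P = 198 (P = 105 + 93 = 198)
N(A) = 27 (N(A) = -9*(-3) = 27)
P - x(N(-2), -15) = 198 - 19*(-15) = 198 - 1*(-285) = 198 + 285 = 483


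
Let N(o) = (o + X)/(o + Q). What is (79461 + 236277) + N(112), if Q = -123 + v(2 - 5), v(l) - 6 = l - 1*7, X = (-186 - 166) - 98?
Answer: 4736408/15 ≈ 3.1576e+5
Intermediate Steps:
X = -450 (X = -352 - 98 = -450)
v(l) = -1 + l (v(l) = 6 + (l - 1*7) = 6 + (l - 7) = 6 + (-7 + l) = -1 + l)
Q = -127 (Q = -123 + (-1 + (2 - 5)) = -123 + (-1 - 3) = -123 - 4 = -127)
N(o) = (-450 + o)/(-127 + o) (N(o) = (o - 450)/(o - 127) = (-450 + o)/(-127 + o))
(79461 + 236277) + N(112) = (79461 + 236277) + (-450 + 112)/(-127 + 112) = 315738 - 338/(-15) = 315738 - 1/15*(-338) = 315738 + 338/15 = 4736408/15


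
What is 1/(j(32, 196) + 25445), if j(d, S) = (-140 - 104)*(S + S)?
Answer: -1/70203 ≈ -1.4244e-5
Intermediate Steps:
j(d, S) = -488*S
1/(j(32, 196) + 25445) = 1/(-488*196 + 25445) = 1/(-95648 + 25445) = 1/(-70203) = -1/70203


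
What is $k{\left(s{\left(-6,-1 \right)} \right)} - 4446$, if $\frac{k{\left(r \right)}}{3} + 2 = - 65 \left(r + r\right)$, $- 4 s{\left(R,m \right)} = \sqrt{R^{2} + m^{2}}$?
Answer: $-4452 + \frac{195 \sqrt{37}}{2} \approx -3858.9$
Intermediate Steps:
$s{\left(R,m \right)} = - \frac{\sqrt{R^{2} + m^{2}}}{4}$
$k{\left(r \right)} = -6 - 390 r$ ($k{\left(r \right)} = -6 + 3 \left(- 65 \left(r + r\right)\right) = -6 + 3 \left(- 65 \cdot 2 r\right) = -6 + 3 \left(- 130 r\right) = -6 - 390 r$)
$k{\left(s{\left(-6,-1 \right)} \right)} - 4446 = \left(-6 - 390 \left(- \frac{\sqrt{\left(-6\right)^{2} + \left(-1\right)^{2}}}{4}\right)\right) - 4446 = \left(-6 - 390 \left(- \frac{\sqrt{36 + 1}}{4}\right)\right) - 4446 = \left(-6 - 390 \left(- \frac{\sqrt{37}}{4}\right)\right) - 4446 = \left(-6 + \frac{195 \sqrt{37}}{2}\right) - 4446 = -4452 + \frac{195 \sqrt{37}}{2}$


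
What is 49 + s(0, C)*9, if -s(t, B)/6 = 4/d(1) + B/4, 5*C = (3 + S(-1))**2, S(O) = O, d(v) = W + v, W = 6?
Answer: 257/35 ≈ 7.3429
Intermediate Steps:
d(v) = 6 + v
C = 4/5 (C = (3 - 1)**2/5 = (1/5)*2**2 = (1/5)*4 = 4/5 ≈ 0.80000)
s(t, B) = -24/7 - 3*B/2 (s(t, B) = -6*(4/(6 + 1) + B/4) = -6*(4/7 + B*(1/4)) = -6*(4*(1/7) + B/4) = -6*(4/7 + B/4) = -24/7 - 3*B/2)
49 + s(0, C)*9 = 49 + (-24/7 - 3/2*4/5)*9 = 49 + (-24/7 - 6/5)*9 = 49 - 162/35*9 = 49 - 1458/35 = 257/35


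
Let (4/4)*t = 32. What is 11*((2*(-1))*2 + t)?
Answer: 308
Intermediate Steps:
t = 32
11*((2*(-1))*2 + t) = 11*((2*(-1))*2 + 32) = 11*(-2*2 + 32) = 11*(-4 + 32) = 11*28 = 308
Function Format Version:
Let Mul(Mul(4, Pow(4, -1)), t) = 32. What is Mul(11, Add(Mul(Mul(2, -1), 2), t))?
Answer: 308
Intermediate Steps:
t = 32
Mul(11, Add(Mul(Mul(2, -1), 2), t)) = Mul(11, Add(Mul(Mul(2, -1), 2), 32)) = Mul(11, Add(Mul(-2, 2), 32)) = Mul(11, Add(-4, 32)) = Mul(11, 28) = 308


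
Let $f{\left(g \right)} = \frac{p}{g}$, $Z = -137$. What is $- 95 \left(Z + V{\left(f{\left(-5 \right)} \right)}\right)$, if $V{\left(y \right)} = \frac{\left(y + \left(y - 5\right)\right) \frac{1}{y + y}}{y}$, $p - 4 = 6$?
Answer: $\frac{104975}{8} \approx 13122.0$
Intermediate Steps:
$p = 10$ ($p = 4 + 6 = 10$)
$f{\left(g \right)} = \frac{10}{g}$
$V{\left(y \right)} = \frac{-5 + 2 y}{2 y^{2}}$ ($V{\left(y \right)} = \frac{\left(y + \left(-5 + y\right)\right) \frac{1}{2 y}}{y} = \frac{\left(-5 + 2 y\right) \frac{1}{2 y}}{y} = \frac{\frac{1}{2} \frac{1}{y} \left(-5 + 2 y\right)}{y} = \frac{-5 + 2 y}{2 y^{2}}$)
$- 95 \left(Z + V{\left(f{\left(-5 \right)} \right)}\right) = - 95 \left(-137 + \frac{- \frac{5}{2} + \frac{10}{-5}}{4}\right) = - 95 \left(-137 + \frac{- \frac{5}{2} + 10 \left(- \frac{1}{5}\right)}{4}\right) = - 95 \left(-137 + \frac{- \frac{5}{2} - 2}{4}\right) = - 95 \left(-137 + \frac{1}{4} \left(- \frac{9}{2}\right)\right) = - 95 \left(-137 - \frac{9}{8}\right) = \left(-95\right) \left(- \frac{1105}{8}\right) = \frac{104975}{8}$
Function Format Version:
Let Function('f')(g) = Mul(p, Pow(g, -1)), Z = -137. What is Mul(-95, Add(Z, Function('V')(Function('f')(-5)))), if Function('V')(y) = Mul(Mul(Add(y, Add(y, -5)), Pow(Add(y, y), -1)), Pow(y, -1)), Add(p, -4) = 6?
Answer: Rational(104975, 8) ≈ 13122.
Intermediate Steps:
p = 10 (p = Add(4, 6) = 10)
Function('f')(g) = Mul(10, Pow(g, -1))
Function('V')(y) = Mul(Rational(1, 2), Pow(y, -2), Add(-5, Mul(2, y))) (Function('V')(y) = Mul(Mul(Add(y, Add(-5, y)), Pow(Mul(2, y), -1)), Pow(y, -1)) = Mul(Mul(Add(-5, Mul(2, y)), Mul(Rational(1, 2), Pow(y, -1))), Pow(y, -1)) = Mul(Mul(Rational(1, 2), Pow(y, -1), Add(-5, Mul(2, y))), Pow(y, -1)) = Mul(Rational(1, 2), Pow(y, -2), Add(-5, Mul(2, y))))
Mul(-95, Add(Z, Function('V')(Function('f')(-5)))) = Mul(-95, Add(-137, Mul(Pow(Mul(10, Pow(-5, -1)), -2), Add(Rational(-5, 2), Mul(10, Pow(-5, -1)))))) = Mul(-95, Add(-137, Mul(Pow(Mul(10, Rational(-1, 5)), -2), Add(Rational(-5, 2), Mul(10, Rational(-1, 5)))))) = Mul(-95, Add(-137, Mul(Pow(-2, -2), Add(Rational(-5, 2), -2)))) = Mul(-95, Add(-137, Mul(Rational(1, 4), Rational(-9, 2)))) = Mul(-95, Add(-137, Rational(-9, 8))) = Mul(-95, Rational(-1105, 8)) = Rational(104975, 8)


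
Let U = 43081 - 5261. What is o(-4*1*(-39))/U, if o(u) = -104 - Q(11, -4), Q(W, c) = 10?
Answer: -57/18910 ≈ -0.0030143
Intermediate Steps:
o(u) = -114 (o(u) = -104 - 1*10 = -104 - 10 = -114)
U = 37820
o(-4*1*(-39))/U = -114/37820 = -114*1/37820 = -57/18910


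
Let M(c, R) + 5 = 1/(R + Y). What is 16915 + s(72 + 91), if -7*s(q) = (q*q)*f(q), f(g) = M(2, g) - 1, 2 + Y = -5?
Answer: 43313195/1092 ≈ 39664.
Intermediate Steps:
Y = -7 (Y = -2 - 5 = -7)
M(c, R) = -5 + 1/(-7 + R) (M(c, R) = -5 + 1/(R - 7) = -5 + 1/(-7 + R))
f(g) = -1 + (36 - 5*g)/(-7 + g) (f(g) = (36 - 5*g)/(-7 + g) - 1 = -1 + (36 - 5*g)/(-7 + g))
s(q) = -q²*(43 - 6*q)/(7*(-7 + q)) (s(q) = -q*q*(43 - 6*q)/(-7 + q)/7 = -q²*(43 - 6*q)/(-7 + q)/7 = -q²*(43 - 6*q)/(7*(-7 + q)))
16915 + s(72 + 91) = 16915 + (72 + 91)²*(-43 + 6*(72 + 91))/(7*(-7 + (72 + 91))) = 16915 + (⅐)*163²*(-43 + 6*163)/(-7 + 163) = 16915 + (⅐)*26569*(-43 + 978)/156 = 16915 + (⅐)*26569*(1/156)*935 = 16915 + 24842015/1092 = 43313195/1092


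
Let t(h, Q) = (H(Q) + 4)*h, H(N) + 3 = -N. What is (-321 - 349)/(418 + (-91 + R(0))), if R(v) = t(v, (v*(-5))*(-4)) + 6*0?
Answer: -670/327 ≈ -2.0489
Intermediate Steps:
H(N) = -3 - N
t(h, Q) = h*(1 - Q) (t(h, Q) = ((-3 - Q) + 4)*h = (1 - Q)*h = h*(1 - Q))
R(v) = v*(1 - 20*v) (R(v) = v*(1 - v*(-5)*(-4)) + 6*0 = v*(1 - (-5*v)*(-4)) + 0 = v*(1 - 20*v) + 0 = v*(1 - 20*v))
(-321 - 349)/(418 + (-91 + R(0))) = (-321 - 349)/(418 + (-91 + 0*(1 - 20*0))) = -670/(418 + (-91 + 0*(1 + 0))) = -670/(418 + (-91 + 0*1)) = -670/(418 + (-91 + 0)) = -670/(418 - 91) = -670/327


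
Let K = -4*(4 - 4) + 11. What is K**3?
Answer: 1331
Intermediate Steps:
K = 11 (K = -4*0 + 11 = 0 + 11 = 11)
K**3 = 11**3 = 1331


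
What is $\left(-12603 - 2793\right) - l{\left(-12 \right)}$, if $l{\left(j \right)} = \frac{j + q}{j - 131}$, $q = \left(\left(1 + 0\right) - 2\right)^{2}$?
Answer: $- \frac{200149}{13} \approx -15396.0$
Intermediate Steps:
$q = 1$ ($q = \left(1 - 2\right)^{2} = \left(-1\right)^{2} = 1$)
$l{\left(j \right)} = \frac{1 + j}{-131 + j}$ ($l{\left(j \right)} = \frac{j + 1}{j - 131} = \frac{1 + j}{-131 + j}$)
$\left(-12603 - 2793\right) - l{\left(-12 \right)} = \left(-12603 - 2793\right) - \frac{1 - 12}{-131 - 12} = -15396 - \frac{1}{-143} \left(-11\right) = -15396 - \left(- \frac{1}{143}\right) \left(-11\right) = -15396 - \frac{1}{13} = - \frac{200149}{13}$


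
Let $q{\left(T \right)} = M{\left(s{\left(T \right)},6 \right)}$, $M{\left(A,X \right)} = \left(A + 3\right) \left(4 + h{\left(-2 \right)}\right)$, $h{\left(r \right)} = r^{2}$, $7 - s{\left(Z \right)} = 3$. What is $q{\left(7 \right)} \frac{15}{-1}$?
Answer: $-840$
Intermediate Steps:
$s{\left(Z \right)} = 4$ ($s{\left(Z \right)} = 7 - 3 = 4$)
$M{\left(A,X \right)} = 24 + 8 A$ ($M{\left(A,X \right)} = \left(A + 3\right) \left(4 + \left(-2\right)^{2}\right) = \left(3 + A\right) \left(4 + 4\right) = \left(3 + A\right) 8 = 24 + 8 A$)
$q{\left(T \right)} = 56$ ($q{\left(T \right)} = 24 + 8 \cdot 4 = 24 + 32 = 56$)
$q{\left(7 \right)} \frac{15}{-1} = 56 \frac{15}{-1} = 56 \cdot 15 \left(-1\right) = 56 \left(-15\right) = -840$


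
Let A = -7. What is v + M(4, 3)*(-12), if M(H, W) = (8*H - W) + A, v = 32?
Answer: -232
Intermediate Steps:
M(H, W) = -7 - W + 8*H (M(H, W) = (8*H - W) - 7 = (-W + 8*H) - 7 = -7 - W + 8*H)
v + M(4, 3)*(-12) = 32 + (-7 - 1*3 + 8*4)*(-12) = 32 + (-7 - 3 + 32)*(-12) = 32 + 22*(-12) = 32 - 264 = -232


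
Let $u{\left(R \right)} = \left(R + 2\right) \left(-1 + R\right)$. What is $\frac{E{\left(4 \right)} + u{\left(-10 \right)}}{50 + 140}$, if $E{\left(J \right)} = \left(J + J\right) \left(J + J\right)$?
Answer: $\frac{4}{5} \approx 0.8$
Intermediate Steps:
$u{\left(R \right)} = \left(-1 + R\right) \left(2 + R\right)$ ($u{\left(R \right)} = \left(2 + R\right) \left(-1 + R\right) = \left(-1 + R\right) \left(2 + R\right)$)
$E{\left(J \right)} = 4 J^{2}$ ($E{\left(J \right)} = 2 J 2 J = 4 J^{2}$)
$\frac{E{\left(4 \right)} + u{\left(-10 \right)}}{50 + 140} = \frac{4 \cdot 4^{2} - \left(12 - 100\right)}{50 + 140} = \frac{4 \cdot 16 - -88}{190} = \left(64 + 88\right) \frac{1}{190} = 152 \cdot \frac{1}{190} = \frac{4}{5}$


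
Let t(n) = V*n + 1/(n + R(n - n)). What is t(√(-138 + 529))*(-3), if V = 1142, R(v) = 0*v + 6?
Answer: 18/355 - 1216233*√391/355 ≈ -67745.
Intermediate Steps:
R(v) = 6 (R(v) = 0 + 6 = 6)
t(n) = 1/(6 + n) + 1142*n (t(n) = 1142*n + 1/(n + 6) = 1142*n + 1/(6 + n) = 1/(6 + n) + 1142*n)
t(√(-138 + 529))*(-3) = ((1 + 1142*(√(-138 + 529))² + 6852*√(-138 + 529))/(6 + √(-138 + 529)))*(-3) = ((1 + 1142*(√391)² + 6852*√391)/(6 + √391))*(-3) = ((1 + 1142*391 + 6852*√391)/(6 + √391))*(-3) = ((1 + 446522 + 6852*√391)/(6 + √391))*(-3) = ((446523 + 6852*√391)/(6 + √391))*(-3) = -3*(446523 + 6852*√391)/(6 + √391)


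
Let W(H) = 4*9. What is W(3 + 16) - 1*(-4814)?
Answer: 4850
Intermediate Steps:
W(H) = 36
W(3 + 16) - 1*(-4814) = 36 - 1*(-4814) = 36 + 4814 = 4850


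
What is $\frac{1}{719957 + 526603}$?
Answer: $\frac{1}{1246560} \approx 8.0221 \cdot 10^{-7}$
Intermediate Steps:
$\frac{1}{719957 + 526603} = \frac{1}{1246560}$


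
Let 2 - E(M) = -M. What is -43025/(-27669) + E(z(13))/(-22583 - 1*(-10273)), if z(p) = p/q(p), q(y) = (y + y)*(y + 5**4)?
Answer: 675747130043/434612477640 ≈ 1.5548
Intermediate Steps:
q(y) = 2*y*(625 + y) (q(y) = (2*y)*(y + 625) = (2*y)*(625 + y) = 2*y*(625 + y))
z(p) = 1/(2*(625 + p)) (z(p) = p/((2*p*(625 + p))) = p*(1/(2*p*(625 + p))) = 1/(2*(625 + p)))
E(M) = 2 + M (E(M) = 2 - (-1)*M = 2 + M)
-43025/(-27669) + E(z(13))/(-22583 - 1*(-10273)) = -43025/(-27669) + (2 + 1/(2*(625 + 13)))/(-22583 - 1*(-10273)) = -43025*(-1/27669) + (2 + (1/2)/638)/(-22583 + 10273) = 43025/27669 + (2 + (1/2)*(1/638))/(-12310) = 43025/27669 + (2 + 1/1276)*(-1/12310) = 43025/27669 + (2553/1276)*(-1/12310) = 43025/27669 - 2553/15707560 = 675747130043/434612477640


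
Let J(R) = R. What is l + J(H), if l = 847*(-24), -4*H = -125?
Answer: -81187/4 ≈ -20297.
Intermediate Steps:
H = 125/4 (H = -¼*(-125) = 125/4 ≈ 31.250)
l = -20328
l + J(H) = -20328 + 125/4 = -81187/4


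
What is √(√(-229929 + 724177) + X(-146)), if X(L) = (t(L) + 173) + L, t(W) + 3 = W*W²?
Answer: √(-3112112 + 2*√123562) ≈ 1763.9*I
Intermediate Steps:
t(W) = -3 + W³ (t(W) = -3 + W*W² = -3 + W³)
X(L) = 170 + L + L³ (X(L) = ((-3 + L³) + 173) + L = (170 + L³) + L = 170 + L + L³)
√(√(-229929 + 724177) + X(-146)) = √(√(-229929 + 724177) + (170 - 146 + (-146)³)) = √(√494248 + (170 - 146 - 3112136)) = √(2*√123562 - 3112112) = √(-3112112 + 2*√123562)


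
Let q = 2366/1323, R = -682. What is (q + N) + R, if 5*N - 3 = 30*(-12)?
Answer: -710273/945 ≈ -751.61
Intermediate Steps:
N = -357/5 (N = 3/5 + (30*(-12))/5 = 3/5 + (1/5)*(-360) = 3/5 - 72 = -357/5 ≈ -71.400)
q = 338/189 (q = 2366*(1/1323) = 338/189 ≈ 1.7884)
(q + N) + R = (338/189 - 357/5) - 682 = -65783/945 - 682 = -710273/945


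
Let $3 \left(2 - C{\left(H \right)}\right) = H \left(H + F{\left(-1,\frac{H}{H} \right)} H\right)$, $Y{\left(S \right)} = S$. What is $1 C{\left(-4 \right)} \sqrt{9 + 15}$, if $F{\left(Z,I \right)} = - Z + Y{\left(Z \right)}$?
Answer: $- \frac{20 \sqrt{6}}{3} \approx -16.33$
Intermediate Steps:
$F{\left(Z,I \right)} = 0$ ($F{\left(Z,I \right)} = - Z + Z = 0$)
$C{\left(H \right)} = 2 - \frac{H^{2}}{3}$ ($C{\left(H \right)} = 2 - \frac{H \left(H + 0 H\right)}{3} = 2 - \frac{H \left(H + 0\right)}{3} = 2 - \frac{H H}{3} = 2 - \frac{H^{2}}{3}$)
$1 C{\left(-4 \right)} \sqrt{9 + 15} = 1 \left(2 - \frac{\left(-4\right)^{2}}{3}\right) \sqrt{9 + 15} = 1 \left(2 - \frac{16}{3}\right) \sqrt{24} = 1 \left(2 - \frac{16}{3}\right) 2 \sqrt{6} = 1 \left(- \frac{10}{3}\right) 2 \sqrt{6} = - \frac{10 \cdot 2 \sqrt{6}}{3} = - \frac{20 \sqrt{6}}{3}$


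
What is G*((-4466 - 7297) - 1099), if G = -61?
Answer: 784582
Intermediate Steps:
G*((-4466 - 7297) - 1099) = -61*((-4466 - 7297) - 1099) = -61*(-11763 - 1099) = -61*(-12862) = 784582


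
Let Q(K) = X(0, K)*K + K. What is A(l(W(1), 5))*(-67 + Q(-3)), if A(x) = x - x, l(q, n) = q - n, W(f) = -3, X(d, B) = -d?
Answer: 0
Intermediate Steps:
A(x) = 0
Q(K) = K (Q(K) = (-1*0)*K + K = 0*K + K = 0 + K = K)
A(l(W(1), 5))*(-67 + Q(-3)) = 0*(-67 - 3) = 0*(-70) = 0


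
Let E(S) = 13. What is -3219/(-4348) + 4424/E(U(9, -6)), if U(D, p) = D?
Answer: 19277399/56524 ≈ 341.05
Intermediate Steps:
-3219/(-4348) + 4424/E(U(9, -6)) = -3219/(-4348) + 4424/13 = -3219*(-1/4348) + 4424*(1/13) = 3219/4348 + 4424/13 = 19277399/56524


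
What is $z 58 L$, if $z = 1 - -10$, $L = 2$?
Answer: $1276$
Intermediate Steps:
$z = 11$ ($z = 1 + 10 = 11$)
$z 58 L = 11 \cdot 58 \cdot 2 = 638 \cdot 2 = 1276$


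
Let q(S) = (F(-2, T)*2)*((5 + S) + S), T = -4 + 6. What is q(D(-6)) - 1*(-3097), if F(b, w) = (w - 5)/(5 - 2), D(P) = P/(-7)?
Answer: 21585/7 ≈ 3083.6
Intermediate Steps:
D(P) = -P/7 (D(P) = P*(-⅐) = -P/7)
T = 2
F(b, w) = -5/3 + w/3 (F(b, w) = (-5 + w)/3 = (-5 + w)*(⅓) = -5/3 + w/3)
q(S) = -10 - 4*S (q(S) = ((-5/3 + (⅓)*2)*2)*((5 + S) + S) = ((-5/3 + ⅔)*2)*(5 + 2*S) = (-1*2)*(5 + 2*S) = -2*(5 + 2*S) = -10 - 4*S)
q(D(-6)) - 1*(-3097) = (-10 - (-4)*(-6)/7) - 1*(-3097) = (-10 - 4*6/7) + 3097 = (-10 - 24/7) + 3097 = -94/7 + 3097 = 21585/7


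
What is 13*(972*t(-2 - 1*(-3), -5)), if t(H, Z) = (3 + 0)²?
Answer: 113724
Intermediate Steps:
t(H, Z) = 9 (t(H, Z) = 3² = 9)
13*(972*t(-2 - 1*(-3), -5)) = 13*(972*9) = 13*8748 = 113724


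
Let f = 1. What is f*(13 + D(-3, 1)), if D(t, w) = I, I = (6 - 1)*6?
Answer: 43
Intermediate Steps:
I = 30 (I = 5*6 = 30)
D(t, w) = 30
f*(13 + D(-3, 1)) = 1*(13 + 30) = 1*43 = 43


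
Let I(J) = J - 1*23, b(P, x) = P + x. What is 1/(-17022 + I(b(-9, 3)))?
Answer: -1/17051 ≈ -5.8648e-5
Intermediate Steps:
I(J) = -23 + J (I(J) = J - 23 = -23 + J)
1/(-17022 + I(b(-9, 3))) = 1/(-17022 + (-23 + (-9 + 3))) = 1/(-17022 + (-23 - 6)) = 1/(-17022 - 29) = 1/(-17051) = -1/17051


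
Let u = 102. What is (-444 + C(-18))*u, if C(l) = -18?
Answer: -47124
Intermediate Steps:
(-444 + C(-18))*u = (-444 - 18)*102 = -462*102 = -47124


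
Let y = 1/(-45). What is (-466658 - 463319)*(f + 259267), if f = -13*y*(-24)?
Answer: -3616588485277/15 ≈ -2.4111e+11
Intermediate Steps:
y = -1/45 ≈ -0.022222
f = -104/15 (f = -13*(-1/45)*(-24) = (13/45)*(-24) = -104/15 ≈ -6.9333)
(-466658 - 463319)*(f + 259267) = (-466658 - 463319)*(-104/15 + 259267) = -929977*3888901/15 = -3616588485277/15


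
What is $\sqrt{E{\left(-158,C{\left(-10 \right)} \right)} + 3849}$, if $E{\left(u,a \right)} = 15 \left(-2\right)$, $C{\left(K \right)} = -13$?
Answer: $\sqrt{3819} \approx 61.798$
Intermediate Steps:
$E{\left(u,a \right)} = -30$
$\sqrt{E{\left(-158,C{\left(-10 \right)} \right)} + 3849} = \sqrt{-30 + 3849} = \sqrt{3819}$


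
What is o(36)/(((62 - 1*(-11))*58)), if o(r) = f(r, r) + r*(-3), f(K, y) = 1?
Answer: -107/4234 ≈ -0.025272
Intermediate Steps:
o(r) = 1 - 3*r (o(r) = 1 + r*(-3) = 1 - 3*r)
o(36)/(((62 - 1*(-11))*58)) = (1 - 3*36)/(((62 - 1*(-11))*58)) = (1 - 108)/(((62 + 11)*58)) = -107/(73*58) = -107/4234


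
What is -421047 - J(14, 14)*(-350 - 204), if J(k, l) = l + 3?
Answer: -411629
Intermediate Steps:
J(k, l) = 3 + l
-421047 - J(14, 14)*(-350 - 204) = -421047 - (3 + 14)*(-350 - 204) = -421047 - 17*(-554) = -421047 - 1*(-9418) = -421047 + 9418 = -411629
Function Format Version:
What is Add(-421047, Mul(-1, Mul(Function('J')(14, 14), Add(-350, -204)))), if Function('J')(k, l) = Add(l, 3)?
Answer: -411629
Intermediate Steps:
Function('J')(k, l) = Add(3, l)
Add(-421047, Mul(-1, Mul(Function('J')(14, 14), Add(-350, -204)))) = Add(-421047, Mul(-1, Mul(Add(3, 14), Add(-350, -204)))) = Add(-421047, Mul(-1, Mul(17, -554))) = Add(-421047, Mul(-1, -9418)) = Add(-421047, 9418) = -411629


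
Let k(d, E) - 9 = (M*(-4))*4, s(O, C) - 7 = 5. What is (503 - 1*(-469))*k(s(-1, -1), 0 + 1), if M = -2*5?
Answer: 164268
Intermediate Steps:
s(O, C) = 12 (s(O, C) = 7 + 5 = 12)
M = -10
k(d, E) = 169 (k(d, E) = 9 - 10*(-4)*4 = 9 + 40*4 = 9 + 160 = 169)
(503 - 1*(-469))*k(s(-1, -1), 0 + 1) = (503 - 1*(-469))*169 = (503 + 469)*169 = 972*169 = 164268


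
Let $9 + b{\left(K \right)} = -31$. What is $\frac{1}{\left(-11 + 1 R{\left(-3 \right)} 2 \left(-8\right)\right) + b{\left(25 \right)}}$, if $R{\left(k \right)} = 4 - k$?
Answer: $- \frac{1}{163} \approx -0.006135$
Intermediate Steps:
$b{\left(K \right)} = -40$ ($b{\left(K \right)} = -9 - 31 = -40$)
$\frac{1}{\left(-11 + 1 R{\left(-3 \right)} 2 \left(-8\right)\right) + b{\left(25 \right)}} = \frac{1}{\left(-11 + 1 \left(4 - -3\right) 2 \left(-8\right)\right) - 40} = \frac{1}{\left(-11 + 1 \left(4 + 3\right) 2 \left(-8\right)\right) - 40} = \frac{1}{\left(-11 + 1 \cdot 7 \cdot 2 \left(-8\right)\right) - 40} = \frac{1}{\left(-11 + 7 \cdot 2 \left(-8\right)\right) - 40} = \frac{1}{\left(-11 + 14 \left(-8\right)\right) - 40} = \frac{1}{\left(-11 - 112\right) - 40} = \frac{1}{-123 - 40} = \frac{1}{-163} = - \frac{1}{163}$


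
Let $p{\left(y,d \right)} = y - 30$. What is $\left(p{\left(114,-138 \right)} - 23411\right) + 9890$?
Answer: $-13437$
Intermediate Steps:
$p{\left(y,d \right)} = -30 + y$ ($p{\left(y,d \right)} = y - 30 = -30 + y$)
$\left(p{\left(114,-138 \right)} - 23411\right) + 9890 = \left(\left(-30 + 114\right) - 23411\right) + 9890 = \left(84 - 23411\right) + 9890 = -23327 + 9890 = -13437$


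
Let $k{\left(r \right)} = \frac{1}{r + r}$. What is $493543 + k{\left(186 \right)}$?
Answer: $\frac{183597997}{372} \approx 4.9354 \cdot 10^{5}$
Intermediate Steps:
$k{\left(r \right)} = \frac{1}{2 r}$
$493543 + k{\left(186 \right)} = 493543 + \frac{1}{2 \cdot 186} = 493543 + \frac{1}{2} \cdot \frac{1}{186} = 493543 + \frac{1}{372} = \frac{183597997}{372}$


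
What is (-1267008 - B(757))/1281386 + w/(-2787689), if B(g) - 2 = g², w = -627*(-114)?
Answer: -5221103142159/3572105656954 ≈ -1.4616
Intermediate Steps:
w = 71478
B(g) = 2 + g²
(-1267008 - B(757))/1281386 + w/(-2787689) = (-1267008 - (2 + 757²))/1281386 + 71478/(-2787689) = (-1267008 - (2 + 573049))*(1/1281386) + 71478*(-1/2787689) = (-1267008 - 1*573051)*(1/1281386) - 71478/2787689 = (-1267008 - 573051)*(1/1281386) - 71478/2787689 = -1840059*1/1281386 - 71478/2787689 = -1840059/1281386 - 71478/2787689 = -5221103142159/3572105656954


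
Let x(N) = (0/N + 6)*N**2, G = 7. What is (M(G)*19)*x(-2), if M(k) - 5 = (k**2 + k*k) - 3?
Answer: 45600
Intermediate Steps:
M(k) = 2 + 2*k**2 (M(k) = 5 + ((k**2 + k*k) - 3) = 5 + ((k**2 + k**2) - 3) = 5 + (2*k**2 - 3) = 5 + (-3 + 2*k**2) = 2 + 2*k**2)
x(N) = 6*N**2 (x(N) = (0 + 6)*N**2 = 6*N**2)
(M(G)*19)*x(-2) = ((2 + 2*7**2)*19)*(6*(-2)**2) = ((2 + 2*49)*19)*(6*4) = ((2 + 98)*19)*24 = (100*19)*24 = 1900*24 = 45600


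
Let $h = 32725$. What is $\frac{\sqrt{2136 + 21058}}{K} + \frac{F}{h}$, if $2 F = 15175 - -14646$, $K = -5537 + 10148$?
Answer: $\frac{2711}{5950} + \frac{\sqrt{23194}}{4611} \approx 0.48866$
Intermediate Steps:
$K = 4611$
$F = \frac{29821}{2}$ ($F = \frac{15175 - -14646}{2} = \frac{15175 + 14646}{2} = \frac{1}{2} \cdot 29821 = \frac{29821}{2} \approx 14911.0$)
$\frac{\sqrt{2136 + 21058}}{K} + \frac{F}{h} = \frac{\sqrt{2136 + 21058}}{4611} + \frac{29821}{2 \cdot 32725} = \sqrt{23194} \cdot \frac{1}{4611} + \frac{29821}{2} \cdot \frac{1}{32725} = \frac{\sqrt{23194}}{4611} + \frac{2711}{5950} = \frac{2711}{5950} + \frac{\sqrt{23194}}{4611}$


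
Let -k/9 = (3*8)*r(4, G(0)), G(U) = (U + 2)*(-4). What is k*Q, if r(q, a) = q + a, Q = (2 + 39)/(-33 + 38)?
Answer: 35424/5 ≈ 7084.8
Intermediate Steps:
Q = 41/5 ≈ 8.2000
G(U) = -8 - 4*U (G(U) = (2 + U)*(-4) = -8 - 4*U)
r(q, a) = a + q
k = 864 (k = -9*3*8*((-8 - 4*0) + 4) = -216*((-8 + 0) + 4) = -216*(-8 + 4) = -216*(-4) = -9*(-96) = 864)
k*Q = 864*(41/5) = 35424/5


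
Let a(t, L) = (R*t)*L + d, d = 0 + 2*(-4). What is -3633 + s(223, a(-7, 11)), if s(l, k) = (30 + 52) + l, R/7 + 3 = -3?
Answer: -3328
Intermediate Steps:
R = -42 (R = -21 + 7*(-3) = -21 - 21 = -42)
d = -8 (d = 0 - 8 = -8)
a(t, L) = -8 - 42*L*t (a(t, L) = (-42*t)*L - 8 = -42*L*t - 8 = -8 - 42*L*t)
s(l, k) = 82 + l
-3633 + s(223, a(-7, 11)) = -3633 + (82 + 223) = -3633 + 305 = -3328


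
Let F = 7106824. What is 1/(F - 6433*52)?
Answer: 1/6772308 ≈ 1.4766e-7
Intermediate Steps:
1/(F - 6433*52) = 1/(7106824 - 6433*52) = 1/(7106824 - 334516) = 1/6772308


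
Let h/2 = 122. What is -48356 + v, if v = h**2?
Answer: 11180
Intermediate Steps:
h = 244 (h = 2*122 = 244)
v = 59536 (v = 244**2 = 59536)
-48356 + v = -48356 + 59536 = 11180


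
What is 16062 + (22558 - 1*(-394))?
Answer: 39014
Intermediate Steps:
16062 + (22558 - 1*(-394)) = 16062 + (22558 + 394) = 16062 + 22952 = 39014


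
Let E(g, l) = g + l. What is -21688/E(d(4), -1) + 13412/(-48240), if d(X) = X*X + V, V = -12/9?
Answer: -784809313/494460 ≈ -1587.2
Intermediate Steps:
V = -4/3 (V = -12*⅑ = -4/3 ≈ -1.3333)
d(X) = -4/3 + X² (d(X) = X*X - 4/3 = X² - 4/3 = -4/3 + X²)
-21688/E(d(4), -1) + 13412/(-48240) = -21688/((-4/3 + 4²) - 1) + 13412/(-48240) = -21688/((-4/3 + 16) - 1) + 13412*(-1/48240) = -21688/(44/3 - 1) - 3353/12060 = -21688/41/3 - 3353/12060 = -21688*3/41 - 3353/12060 = -65064/41 - 3353/12060 = -784809313/494460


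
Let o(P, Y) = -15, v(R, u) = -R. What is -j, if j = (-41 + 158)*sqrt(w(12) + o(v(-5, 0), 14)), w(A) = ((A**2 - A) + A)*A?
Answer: -117*sqrt(1713) ≈ -4842.4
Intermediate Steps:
w(A) = A**3 (w(A) = A**2*A = A**3)
j = 117*sqrt(1713) (j = (-41 + 158)*sqrt(12**3 - 15) = 117*sqrt(1728 - 15) = 117*sqrt(1713) ≈ 4842.4)
-j = -117*sqrt(1713)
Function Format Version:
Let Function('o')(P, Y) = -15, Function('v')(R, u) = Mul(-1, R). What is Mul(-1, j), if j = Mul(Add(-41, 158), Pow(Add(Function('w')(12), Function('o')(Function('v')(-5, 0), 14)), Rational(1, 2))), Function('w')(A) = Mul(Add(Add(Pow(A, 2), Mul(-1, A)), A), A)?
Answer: Mul(-117, Pow(1713, Rational(1, 2))) ≈ -4842.4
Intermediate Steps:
Function('w')(A) = Pow(A, 3) (Function('w')(A) = Mul(Pow(A, 2), A) = Pow(A, 3))
j = Mul(117, Pow(1713, Rational(1, 2))) (j = Mul(Add(-41, 158), Pow(Add(Pow(12, 3), -15), Rational(1, 2))) = Mul(117, Pow(Add(1728, -15), Rational(1, 2))) = Mul(117, Pow(1713, Rational(1, 2))) ≈ 4842.4)
Mul(-1, j) = Mul(-1, Mul(117, Pow(1713, Rational(1, 2)))) = Mul(-117, Pow(1713, Rational(1, 2)))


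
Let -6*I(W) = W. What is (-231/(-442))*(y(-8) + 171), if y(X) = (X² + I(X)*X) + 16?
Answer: 55517/442 ≈ 125.60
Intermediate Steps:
I(W) = -W/6
y(X) = 16 + 5*X²/6 (y(X) = (X² + (-X/6)*X) + 16 = (X² - X²/6) + 16 = 5*X²/6 + 16 = 16 + 5*X²/6)
(-231/(-442))*(y(-8) + 171) = (-231/(-442))*((16 + (⅚)*(-8)²) + 171) = (-231*(-1/442))*((16 + (⅚)*64) + 171) = 231*((16 + 160/3) + 171)/442 = 231*(208/3 + 171)/442 = (231/442)*(721/3) = 55517/442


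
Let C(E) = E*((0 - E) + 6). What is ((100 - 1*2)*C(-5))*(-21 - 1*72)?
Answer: 501270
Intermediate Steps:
C(E) = E*(6 - E) (C(E) = E*(-E + 6) = E*(6 - E))
((100 - 1*2)*C(-5))*(-21 - 1*72) = ((100 - 1*2)*(-5*(6 - 1*(-5))))*(-21 - 1*72) = ((100 - 2)*(-5*(6 + 5)))*(-21 - 72) = (98*(-5*11))*(-93) = (98*(-55))*(-93) = -5390*(-93) = 501270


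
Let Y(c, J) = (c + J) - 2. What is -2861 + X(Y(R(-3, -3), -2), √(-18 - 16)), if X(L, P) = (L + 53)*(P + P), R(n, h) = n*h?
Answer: -2861 + 116*I*√34 ≈ -2861.0 + 676.39*I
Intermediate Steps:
R(n, h) = h*n
Y(c, J) = -2 + J + c (Y(c, J) = (J + c) - 2 = -2 + J + c)
X(L, P) = 2*P*(53 + L) (X(L, P) = (53 + L)*(2*P) = 2*P*(53 + L))
-2861 + X(Y(R(-3, -3), -2), √(-18 - 16)) = -2861 + 2*√(-18 - 16)*(53 + (-2 - 2 - 3*(-3))) = -2861 + 2*√(-34)*(53 + (-2 - 2 + 9)) = -2861 + 2*(I*√34)*(53 + 5) = -2861 + 2*(I*√34)*58 = -2861 + 116*I*√34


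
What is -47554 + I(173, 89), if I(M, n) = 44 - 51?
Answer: -47561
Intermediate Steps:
I(M, n) = -7
-47554 + I(173, 89) = -47554 - 7 = -47561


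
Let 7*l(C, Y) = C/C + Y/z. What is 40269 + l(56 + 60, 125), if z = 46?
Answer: 12966789/322 ≈ 40270.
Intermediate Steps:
l(C, Y) = ⅐ + Y/322 (l(C, Y) = (C/C + Y/46)/7 = (1 + Y*(1/46))/7 = (1 + Y/46)/7 = ⅐ + Y/322)
40269 + l(56 + 60, 125) = 40269 + (⅐ + (1/322)*125) = 40269 + (⅐ + 125/322) = 40269 + 171/322 = 12966789/322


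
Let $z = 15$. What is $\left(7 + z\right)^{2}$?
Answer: $484$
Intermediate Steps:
$\left(7 + z\right)^{2} = \left(7 + 15\right)^{2} = 22^{2} = 484$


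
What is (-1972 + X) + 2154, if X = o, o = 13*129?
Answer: 1859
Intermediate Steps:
o = 1677
X = 1677
(-1972 + X) + 2154 = (-1972 + 1677) + 2154 = -295 + 2154 = 1859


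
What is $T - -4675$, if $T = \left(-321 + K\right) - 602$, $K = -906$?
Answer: $2846$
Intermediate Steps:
$T = -1829$ ($T = \left(-321 - 906\right) - 602 = -1227 - 602 = -1829$)
$T - -4675 = -1829 - -4675 = -1829 + 4675 = 2846$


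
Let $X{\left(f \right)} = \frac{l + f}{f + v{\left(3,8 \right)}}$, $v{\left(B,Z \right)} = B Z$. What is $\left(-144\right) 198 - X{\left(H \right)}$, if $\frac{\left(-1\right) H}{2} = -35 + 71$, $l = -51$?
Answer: $- \frac{456233}{16} \approx -28515.0$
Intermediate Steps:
$H = -72$ ($H = - 2 \left(-35 + 71\right) = \left(-2\right) 36 = -72$)
$X{\left(f \right)} = \frac{-51 + f}{24 + f}$ ($X{\left(f \right)} = \frac{-51 + f}{f + 3 \cdot 8} = \frac{-51 + f}{f + 24} = \frac{-51 + f}{24 + f}$)
$\left(-144\right) 198 - X{\left(H \right)} = \left(-144\right) 198 - \frac{-51 - 72}{24 - 72} = -28512 - \frac{1}{-48} \left(-123\right) = -28512 - \left(- \frac{1}{48}\right) \left(-123\right) = -28512 - \frac{41}{16} = - \frac{456233}{16}$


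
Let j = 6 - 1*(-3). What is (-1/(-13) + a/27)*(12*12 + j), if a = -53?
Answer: -11254/39 ≈ -288.56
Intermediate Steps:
j = 9 (j = 6 + 3 = 9)
(-1/(-13) + a/27)*(12*12 + j) = (-1/(-13) - 53/27)*(12*12 + 9) = (-1*(-1/13) - 53*1/27)*(144 + 9) = (1/13 - 53/27)*153 = -662/351*153 = -11254/39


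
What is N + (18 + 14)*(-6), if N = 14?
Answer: -178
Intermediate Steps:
N + (18 + 14)*(-6) = 14 + (18 + 14)*(-6) = 14 + 32*(-6) = 14 - 192 = -178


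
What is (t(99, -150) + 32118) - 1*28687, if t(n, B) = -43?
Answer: 3388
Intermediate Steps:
(t(99, -150) + 32118) - 1*28687 = (-43 + 32118) - 1*28687 = 32075 - 28687 = 3388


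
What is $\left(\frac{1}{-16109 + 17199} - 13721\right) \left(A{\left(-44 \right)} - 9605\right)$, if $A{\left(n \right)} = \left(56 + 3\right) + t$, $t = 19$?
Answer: $\frac{142484754503}{1090} \approx 1.3072 \cdot 10^{8}$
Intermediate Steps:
$A{\left(n \right)} = 78$ ($A{\left(n \right)} = \left(56 + 3\right) + 19 = 59 + 19 = 78$)
$\left(\frac{1}{-16109 + 17199} - 13721\right) \left(A{\left(-44 \right)} - 9605\right) = \left(\frac{1}{-16109 + 17199} - 13721\right) \left(78 - 9605\right) = \left(\frac{1}{1090} - 13721\right) \left(-9527\right) = \left(- \frac{14955889}{1090}\right) \left(-9527\right) = \frac{142484754503}{1090}$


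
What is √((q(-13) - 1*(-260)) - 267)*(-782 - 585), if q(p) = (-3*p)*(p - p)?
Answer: -1367*I*√7 ≈ -3616.7*I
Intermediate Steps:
q(p) = 0 (q(p) = -3*p*0 = 0)
√((q(-13) - 1*(-260)) - 267)*(-782 - 585) = √((0 - 1*(-260)) - 267)*(-782 - 585) = √((0 + 260) - 267)*(-1367) = √(260 - 267)*(-1367) = √(-7)*(-1367) = (I*√7)*(-1367) = -1367*I*√7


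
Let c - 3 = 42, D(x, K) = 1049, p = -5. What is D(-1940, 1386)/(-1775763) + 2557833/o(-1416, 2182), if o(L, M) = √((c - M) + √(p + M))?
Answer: -1049/1775763 - 2557833*I/√(2137 - √2177) ≈ -0.00059073 - 55945.0*I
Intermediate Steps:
c = 45 (c = 3 + 42 = 45)
o(L, M) = √(45 + √(-5 + M) - M) (o(L, M) = √((45 - M) + √(-5 + M)) = √(45 + √(-5 + M) - M))
D(-1940, 1386)/(-1775763) + 2557833/o(-1416, 2182) = 1049/(-1775763) + 2557833/(√(45 + √(-5 + 2182) - 1*2182)) = 1049*(-1/1775763) + 2557833/(√(45 + √2177 - 2182)) = -1049/1775763 + 2557833/(√(-2137 + √2177)) = -1049/1775763 + 2557833/√(-2137 + √2177)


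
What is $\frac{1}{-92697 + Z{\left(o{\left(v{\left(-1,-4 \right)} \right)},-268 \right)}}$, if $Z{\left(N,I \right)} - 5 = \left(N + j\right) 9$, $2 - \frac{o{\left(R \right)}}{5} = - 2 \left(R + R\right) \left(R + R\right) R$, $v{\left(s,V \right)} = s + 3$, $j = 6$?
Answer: $- \frac{1}{89668} \approx -1.1152 \cdot 10^{-5}$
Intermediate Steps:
$v{\left(s,V \right)} = 3 + s$
$o{\left(R \right)} = 10 + 40 R^{3}$ ($o{\left(R \right)} = 10 - 5 - 2 \left(R + R\right) \left(R + R\right) R = 10 - 5 - 2 \cdot 2 R 2 R R = 10 - 5 - 2 \cdot 4 R^{2} R = 10 - 5 - 8 R^{2} R = 10 - 5 \left(- 8 R^{3}\right) = 10 + 40 R^{3}$)
$Z{\left(N,I \right)} = 59 + 9 N$ ($Z{\left(N,I \right)} = 5 + \left(N + 6\right) 9 = 5 + \left(6 + N\right) 9 = 5 + \left(54 + 9 N\right) = 59 + 9 N$)
$\frac{1}{-92697 + Z{\left(o{\left(v{\left(-1,-4 \right)} \right)},-268 \right)}} = \frac{1}{-92697 + \left(59 + 9 \left(10 + 40 \left(3 - 1\right)^{3}\right)\right)} = \frac{1}{-92697 + \left(59 + 9 \left(10 + 40 \cdot 2^{3}\right)\right)} = \frac{1}{-92697 + \left(59 + 9 \left(10 + 40 \cdot 8\right)\right)} = \frac{1}{-92697 + \left(59 + 9 \left(10 + 320\right)\right)} = \frac{1}{-92697 + \left(59 + 9 \cdot 330\right)} = \frac{1}{-92697 + \left(59 + 2970\right)} = \frac{1}{-92697 + 3029} = \frac{1}{-89668} = - \frac{1}{89668}$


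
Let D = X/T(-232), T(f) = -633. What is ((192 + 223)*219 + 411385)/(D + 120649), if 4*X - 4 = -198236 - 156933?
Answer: 1271747640/305838433 ≈ 4.1582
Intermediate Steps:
X = -355165/4 (X = 1 + (-198236 - 156933)/4 = 1 + (1/4)*(-355169) = 1 - 355169/4 = -355165/4 ≈ -88791.)
D = 355165/2532 (D = -355165/4/(-633) = -355165/4*(-1/633) = 355165/2532 ≈ 140.27)
((192 + 223)*219 + 411385)/(D + 120649) = ((192 + 223)*219 + 411385)/(355165/2532 + 120649) = (415*219 + 411385)/(305838433/2532) = (90885 + 411385)*(2532/305838433) = 502270*(2532/305838433) = 1271747640/305838433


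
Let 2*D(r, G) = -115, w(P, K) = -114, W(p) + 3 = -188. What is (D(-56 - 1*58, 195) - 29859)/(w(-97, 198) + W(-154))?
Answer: 59833/610 ≈ 98.087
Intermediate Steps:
W(p) = -191 (W(p) = -3 - 188 = -191)
D(r, G) = -115/2 (D(r, G) = (½)*(-115) = -115/2)
(D(-56 - 1*58, 195) - 29859)/(w(-97, 198) + W(-154)) = (-115/2 - 29859)/(-114 - 191) = -59833/2/(-305) = -59833/2*(-1/305) = 59833/610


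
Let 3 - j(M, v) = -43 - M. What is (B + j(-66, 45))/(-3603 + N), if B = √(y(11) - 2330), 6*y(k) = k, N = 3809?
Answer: -10/103 + I*√83814/1236 ≈ -0.097087 + 0.23423*I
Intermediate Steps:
j(M, v) = 46 + M (j(M, v) = 3 - (-43 - M) = 3 + (43 + M) = 46 + M)
y(k) = k/6
B = I*√83814/6 (B = √((⅙)*11 - 2330) = √(11/6 - 2330) = √(-13969/6) = I*√83814/6 ≈ 48.251*I)
(B + j(-66, 45))/(-3603 + N) = (I*√83814/6 + (46 - 66))/(-3603 + 3809) = (I*√83814/6 - 20)/206 = (-20 + I*√83814/6)*(1/206) = -10/103 + I*√83814/1236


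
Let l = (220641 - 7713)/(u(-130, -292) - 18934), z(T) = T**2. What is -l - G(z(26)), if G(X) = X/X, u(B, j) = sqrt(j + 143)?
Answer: 1224360749/119498835 + 70976*I*sqrt(149)/119498835 ≈ 10.246 + 0.00725*I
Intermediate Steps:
u(B, j) = sqrt(143 + j)
l = 212928/(-18934 + I*sqrt(149)) (l = (220641 - 7713)/(sqrt(143 - 292) - 18934) = 212928/(sqrt(-149) - 18934) = 212928/(I*sqrt(149) - 18934) = 212928/(-18934 + I*sqrt(149)) ≈ -11.246 - 0.00725*I)
G(X) = 1
-l - G(z(26)) = -(-1343859584/119498835 - 70976*I*sqrt(149)/119498835) - 1*1 = (1343859584/119498835 + 70976*I*sqrt(149)/119498835) - 1 = 1224360749/119498835 + 70976*I*sqrt(149)/119498835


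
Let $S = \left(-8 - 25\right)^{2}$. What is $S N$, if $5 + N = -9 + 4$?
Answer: $-10890$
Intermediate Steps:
$N = -10$ ($N = -5 + \left(-9 + 4\right) = -5 - 5 = -10$)
$S = 1089$ ($S = \left(-33\right)^{2} = 1089$)
$S N = 1089 \left(-10\right) = -10890$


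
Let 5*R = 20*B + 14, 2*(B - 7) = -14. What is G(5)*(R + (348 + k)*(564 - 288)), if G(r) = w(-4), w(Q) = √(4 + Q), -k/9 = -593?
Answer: 0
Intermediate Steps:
k = 5337 (k = -9*(-593) = 5337)
B = 0 (B = 7 + (½)*(-14) = 7 - 7 = 0)
G(r) = 0 (G(r) = √(4 - 4) = √0 = 0)
R = 14/5 (R = (20*0 + 14)/5 = (0 + 14)/5 = (⅕)*14 = 14/5 ≈ 2.8000)
G(5)*(R + (348 + k)*(564 - 288)) = 0*(14/5 + (348 + 5337)*(564 - 288)) = 0*(14/5 + 5685*276) = 0*(14/5 + 1569060) = 0*(7845314/5) = 0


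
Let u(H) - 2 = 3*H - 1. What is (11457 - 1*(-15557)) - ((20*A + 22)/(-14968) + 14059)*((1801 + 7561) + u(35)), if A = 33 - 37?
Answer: -248999480501/1871 ≈ -1.3308e+8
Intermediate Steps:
A = -4
u(H) = 1 + 3*H (u(H) = 2 + (3*H - 1) = 2 + (-1 + 3*H) = 1 + 3*H)
(11457 - 1*(-15557)) - ((20*A + 22)/(-14968) + 14059)*((1801 + 7561) + u(35)) = (11457 - 1*(-15557)) - ((20*(-4) + 22)/(-14968) + 14059)*((1801 + 7561) + (1 + 3*35)) = (11457 + 15557) - ((-80 + 22)*(-1/14968) + 14059)*(9362 + (1 + 105)) = 27014 - (-58*(-1/14968) + 14059)*(9362 + 106) = 27014 - (29/7484 + 14059)*9468 = 27014 - 105217585*9468/7484 = 27014 - 1*249050023695/1871 = 27014 - 249050023695/1871 = -248999480501/1871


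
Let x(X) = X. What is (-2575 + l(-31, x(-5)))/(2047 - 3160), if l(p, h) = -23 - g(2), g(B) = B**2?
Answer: 2602/1113 ≈ 2.3378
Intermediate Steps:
l(p, h) = -27 (l(p, h) = -23 - 1*2**2 = -23 - 1*4 = -23 - 4 = -27)
(-2575 + l(-31, x(-5)))/(2047 - 3160) = (-2575 - 27)/(2047 - 3160) = -2602/(-1113) = -2602*(-1/1113) = 2602/1113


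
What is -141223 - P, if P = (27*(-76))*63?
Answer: -11947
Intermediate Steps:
P = -129276 (P = -2052*63 = -129276)
-141223 - P = -141223 - 1*(-129276) = -141223 + 129276 = -11947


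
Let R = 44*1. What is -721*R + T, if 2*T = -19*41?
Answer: -64227/2 ≈ -32114.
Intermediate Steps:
T = -779/2 (T = (-19*41)/2 = (1/2)*(-779) = -779/2 ≈ -389.50)
R = 44
-721*R + T = -721*44 - 779/2 = -31724 - 779/2 = -64227/2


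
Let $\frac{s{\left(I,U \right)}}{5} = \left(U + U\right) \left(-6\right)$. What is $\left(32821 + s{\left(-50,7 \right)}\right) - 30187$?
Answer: $2214$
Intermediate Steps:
$s{\left(I,U \right)} = - 60 U$ ($s{\left(I,U \right)} = 5 \left(U + U\right) \left(-6\right) = 5 \cdot 2 U \left(-6\right) = 5 \left(- 12 U\right) = - 60 U$)
$\left(32821 + s{\left(-50,7 \right)}\right) - 30187 = \left(32821 - 420\right) - 30187 = 32401 - 30187 = 2214$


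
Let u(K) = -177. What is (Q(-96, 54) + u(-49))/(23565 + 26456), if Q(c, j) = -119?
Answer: -296/50021 ≈ -0.0059175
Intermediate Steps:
(Q(-96, 54) + u(-49))/(23565 + 26456) = (-119 - 177)/(23565 + 26456) = -296/50021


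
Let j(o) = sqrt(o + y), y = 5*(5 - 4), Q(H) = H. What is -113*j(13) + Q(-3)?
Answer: -3 - 339*sqrt(2) ≈ -482.42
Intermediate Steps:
y = 5 (y = 5*1 = 5)
j(o) = sqrt(5 + o) (j(o) = sqrt(o + 5) = sqrt(5 + o))
-113*j(13) + Q(-3) = -113*sqrt(5 + 13) - 3 = -339*sqrt(2) - 3 = -3 - 339*sqrt(2)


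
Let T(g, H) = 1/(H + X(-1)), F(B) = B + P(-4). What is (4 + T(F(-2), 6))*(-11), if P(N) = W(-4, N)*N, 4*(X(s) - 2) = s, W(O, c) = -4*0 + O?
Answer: -1408/31 ≈ -45.419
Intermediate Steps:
W(O, c) = O (W(O, c) = 0 + O = O)
X(s) = 2 + s/4
P(N) = -4*N
F(B) = 16 + B (F(B) = B - 4*(-4) = B + 16 = 16 + B)
T(g, H) = 1/(7/4 + H) (T(g, H) = 1/(H + (2 + (1/4)*(-1))) = 1/(H + (2 - 1/4)) = 1/(H + 7/4) = 1/(7/4 + H))
(4 + T(F(-2), 6))*(-11) = (4 + 4/(7 + 4*6))*(-11) = (4 + 4/(7 + 24))*(-11) = (4 + 4/31)*(-11) = (128/31)*(-11) = -1408/31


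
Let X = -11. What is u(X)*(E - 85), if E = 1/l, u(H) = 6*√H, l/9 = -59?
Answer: -90272*I*√11/177 ≈ -1691.5*I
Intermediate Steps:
l = -531 (l = 9*(-59) = -531)
E = -1/531 (E = 1/(-531) = -1/531 ≈ -0.0018832)
u(X)*(E - 85) = (6*√(-11))*(-1/531 - 85) = (6*(I*√11))*(-45136/531) = (6*I*√11)*(-45136/531) = -90272*I*√11/177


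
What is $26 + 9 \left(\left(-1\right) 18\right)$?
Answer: $-136$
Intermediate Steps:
$26 + 9 \left(\left(-1\right) 18\right) = 26 + 9 \left(-18\right) = 26 - 162 = -136$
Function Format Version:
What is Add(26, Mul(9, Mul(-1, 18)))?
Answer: -136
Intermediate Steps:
Add(26, Mul(9, Mul(-1, 18))) = Add(26, Mul(9, -18)) = Add(26, -162) = -136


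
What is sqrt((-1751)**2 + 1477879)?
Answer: 2*sqrt(1135970) ≈ 2131.6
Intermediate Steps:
sqrt((-1751)**2 + 1477879) = sqrt(3066001 + 1477879) = sqrt(4543880) = 2*sqrt(1135970)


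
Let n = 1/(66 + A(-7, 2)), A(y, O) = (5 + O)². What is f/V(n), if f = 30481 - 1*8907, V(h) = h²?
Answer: 285316150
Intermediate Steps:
n = 1/115 (n = 1/(66 + (5 + 2)²) = 1/(66 + 7²) = 1/(66 + 49) = 1/115 ≈ 0.0086956)
f = 21574 (f = 30481 - 8907 = 21574)
f/V(n) = 21574/((1/115)²) = 21574/(1/13225) = 21574*13225 = 285316150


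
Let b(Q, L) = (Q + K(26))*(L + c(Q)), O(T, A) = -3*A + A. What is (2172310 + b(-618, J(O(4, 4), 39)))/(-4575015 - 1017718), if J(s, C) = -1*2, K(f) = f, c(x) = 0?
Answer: -2173494/5592733 ≈ -0.38863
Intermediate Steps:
O(T, A) = -2*A
J(s, C) = -2
b(Q, L) = L*(26 + Q) (b(Q, L) = (Q + 26)*(L + 0) = (26 + Q)*L = L*(26 + Q))
(2172310 + b(-618, J(O(4, 4), 39)))/(-4575015 - 1017718) = (2172310 - 2*(26 - 618))/(-4575015 - 1017718) = (2172310 - 2*(-592))/(-5592733) = (2172310 + 1184)*(-1/5592733) = 2173494*(-1/5592733) = -2173494/5592733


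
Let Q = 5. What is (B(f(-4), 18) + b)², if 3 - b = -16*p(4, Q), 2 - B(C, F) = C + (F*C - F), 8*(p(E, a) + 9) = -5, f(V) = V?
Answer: 3025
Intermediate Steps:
p(E, a) = -77/8 (p(E, a) = -9 + (⅛)*(-5) = -9 - 5/8 = -77/8)
B(C, F) = 2 + F - C - C*F (B(C, F) = 2 - (C + (F*C - F)) = 2 - (C + (C*F - F)) = 2 - (C + (-F + C*F)) = 2 - (C - F + C*F) = 2 + (F - C - C*F) = 2 + F - C - C*F)
b = -151 (b = 3 - (-16)*(-77)/8 = 3 - 1*154 = 3 - 154 = -151)
(B(f(-4), 18) + b)² = ((2 + 18 - 1*(-4) - 1*(-4)*18) - 151)² = ((2 + 18 + 4 + 72) - 151)² = (96 - 151)² = (-55)² = 3025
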